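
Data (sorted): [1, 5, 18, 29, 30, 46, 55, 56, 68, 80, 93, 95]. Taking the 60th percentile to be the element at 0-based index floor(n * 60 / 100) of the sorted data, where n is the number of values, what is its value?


The dataset has n = 12 elements.
Index = floor(12 * 60 / 100) = floor(720 / 100) = floor(7.2) = 7
Counting from index 0 in the sorted data, the element at index 7 is 56.
Final answer: 56


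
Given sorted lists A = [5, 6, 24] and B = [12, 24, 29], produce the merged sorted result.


List A: [5, 6, 24]
List B: [12, 24, 29]
Repeatedly compare the front elements and take the smaller:
  5 vs 12 -> take 5
  6 vs 12 -> take 6
  24 vs 12 -> take 12
  24 vs 24 -> take 24
  A is exhausted; append the rest of B: [24, 29]
Final answer: [5, 6, 12, 24, 24, 29]


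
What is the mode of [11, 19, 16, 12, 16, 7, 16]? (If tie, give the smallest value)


Count the frequency of each value:
  7 appears 1 time(s)
  11 appears 1 time(s)
  12 appears 1 time(s)
  16 appears 3 time(s)
  19 appears 1 time(s)
Maximum frequency is 3.
Only 16 reaches that frequency, so it is the mode.
Final answer: 16


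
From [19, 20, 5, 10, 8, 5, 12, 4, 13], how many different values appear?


List all unique values:
Distinct values: [4, 5, 8, 10, 12, 13, 19, 20]
Count = 8
Final answer: 8


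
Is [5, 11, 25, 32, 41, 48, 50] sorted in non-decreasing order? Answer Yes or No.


Check consecutive pairs:
  5 <= 11? True
  11 <= 25? True
  25 <= 32? True
  32 <= 41? True
  41 <= 48? True
  48 <= 50? True
Every consecutive pair is in order, so the list is non-decreasing.
Final answer: Yes


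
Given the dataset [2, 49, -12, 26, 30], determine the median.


First, sort the list: [-12, 2, 26, 30, 49]
The list has 5 elements (odd count).
The middle index is 2 (0-based), and the element there is 26.
Final answer: 26


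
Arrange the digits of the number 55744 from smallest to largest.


The number 55744 has digits: 5, 5, 7, 4, 4
Sorted: 4, 4, 5, 5, 7
Joining the sorted digits gives the result.
Final answer: 44557


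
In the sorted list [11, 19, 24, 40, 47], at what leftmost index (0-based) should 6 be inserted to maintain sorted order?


List is sorted: [11, 19, 24, 40, 47]
We need the leftmost position where 6 can be inserted, i.e. the first index whose element is >= 6 (or the end of the list if none is).
Binary search with low=0, high=5 (0-based indices):
  low=0, high=5, mid=2: a[2]=24 >= 6, so high = 2
  low=0, high=2, mid=1: a[1]=19 >= 6, so high = 1
  low=0, high=1, mid=0: a[0]=11 >= 6, so high = 0
Now low = high = 0, so the insertion index is 0.
Final answer: 0


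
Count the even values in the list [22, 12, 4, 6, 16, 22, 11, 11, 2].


Check each element:
  22 is even
  12 is even
  4 is even
  6 is even
  16 is even
  22 is even
  11 is odd
  11 is odd
  2 is even
Evens: [22, 12, 4, 6, 16, 22, 2]
Count of evens = 7
Final answer: 7


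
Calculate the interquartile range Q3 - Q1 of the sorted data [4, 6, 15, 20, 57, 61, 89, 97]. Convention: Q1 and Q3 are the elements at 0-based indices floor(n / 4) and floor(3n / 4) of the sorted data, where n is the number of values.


The data has n = 8 elements.
Q1 index = floor(8 / 4) = floor(2) = 2; Q3 index = floor(3 * 8 / 4) = floor(6) = 6
Q1 = element at index 2 = 15
Q3 = element at index 6 = 89
IQR = 89 - 15 = 74
Final answer: 74


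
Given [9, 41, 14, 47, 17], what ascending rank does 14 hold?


Sort ascending: [9, 14, 17, 41, 47]
Find 14 in the sorted list.
14 is at position 2 (1-indexed).
Final answer: 2


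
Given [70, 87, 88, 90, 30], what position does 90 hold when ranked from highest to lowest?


Sort descending: [90, 88, 87, 70, 30]
Find 90 in the sorted list.
90 is at position 1.
Final answer: 1


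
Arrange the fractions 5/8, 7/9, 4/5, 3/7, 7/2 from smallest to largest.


Convert to decimal for comparison:
  5/8 = 0.625
  7/9 = 0.7778
  4/5 = 0.8
  3/7 = 0.4286
  7/2 = 3.5
Decimals in increasing order: 0.4286 < 0.625 < 0.7778 < 0.8 < 3.5
Writing each back as its fraction gives the sorted order.
Final answer: 3/7, 5/8, 7/9, 4/5, 7/2


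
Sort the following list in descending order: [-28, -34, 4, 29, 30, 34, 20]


Original list: [-28, -34, 4, 29, 30, 34, 20]
Repeatedly take the largest remaining element:
  Remaining [-28, -34, 4, 29, 30, 34, 20] -> largest is 34
  Remaining [-28, -34, 4, 29, 30, 20] -> largest is 30
  Remaining [-28, -34, 4, 29, 20] -> largest is 29
  Remaining [-28, -34, 4, 20] -> largest is 20
  Remaining [-28, -34, 4] -> largest is 4
  Remaining [-28, -34] -> largest is -28
  Remaining [-34] -> largest is -34
Collecting the picks in order gives the descending list.
Final answer: [34, 30, 29, 20, 4, -28, -34]


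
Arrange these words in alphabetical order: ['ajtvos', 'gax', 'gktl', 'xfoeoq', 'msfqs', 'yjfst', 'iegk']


Compare strings character by character (the first differing letter decides):
  'ajtvos' < 'gax' since 'a' < 'g' at position 1
  'gax' < 'gktl' since 'a' < 'k' at position 2
  'gktl' < 'iegk' since 'g' < 'i' at position 1
  'iegk' < 'msfqs' since 'i' < 'm' at position 1
  'msfqs' < 'xfoeoq' since 'm' < 'x' at position 1
  'xfoeoq' < 'yjfst' since 'x' < 'y' at position 1
Chaining these comparisons gives the alphabetical order.
Final answer: ['ajtvos', 'gax', 'gktl', 'iegk', 'msfqs', 'xfoeoq', 'yjfst']


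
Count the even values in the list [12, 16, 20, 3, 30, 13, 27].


Check each element:
  12 is even
  16 is even
  20 is even
  3 is odd
  30 is even
  13 is odd
  27 is odd
Evens: [12, 16, 20, 30]
Count of evens = 4
Final answer: 4


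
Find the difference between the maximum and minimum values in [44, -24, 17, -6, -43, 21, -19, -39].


Maximum value: 44
Minimum value: -43
Range = 44 - (-43) = 87
Final answer: 87


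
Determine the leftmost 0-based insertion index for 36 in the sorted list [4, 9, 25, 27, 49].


List is sorted: [4, 9, 25, 27, 49]
We need the leftmost position where 36 can be inserted, i.e. the first index whose element is >= 36 (or the end of the list if none is).
Binary search with low=0, high=5 (0-based indices):
  low=0, high=5, mid=2: a[2]=25 < 36, so low = 3
  low=3, high=5, mid=4: a[4]=49 >= 36, so high = 4
  low=3, high=4, mid=3: a[3]=27 < 36, so low = 4
Now low = high = 4, so the insertion index is 4.
Final answer: 4


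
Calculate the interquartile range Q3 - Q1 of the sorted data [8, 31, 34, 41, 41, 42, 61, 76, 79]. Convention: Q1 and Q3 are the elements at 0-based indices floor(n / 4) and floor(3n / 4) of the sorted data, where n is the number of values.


The data has n = 9 elements.
Q1 index = floor(9 / 4) = floor(2.25) = 2; Q3 index = floor(3 * 9 / 4) = floor(6.75) = 6
Q1 = element at index 2 = 34
Q3 = element at index 6 = 61
IQR = 61 - 34 = 27
Final answer: 27


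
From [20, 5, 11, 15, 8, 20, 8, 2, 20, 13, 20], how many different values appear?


List all unique values:
Distinct values: [2, 5, 8, 11, 13, 15, 20]
Count = 7
Final answer: 7


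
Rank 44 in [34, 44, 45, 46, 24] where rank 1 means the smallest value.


Sort ascending: [24, 34, 44, 45, 46]
Find 44 in the sorted list.
44 is at position 3 (1-indexed).
Final answer: 3


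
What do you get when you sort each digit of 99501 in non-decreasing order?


The number 99501 has digits: 9, 9, 5, 0, 1
Sorted: 0, 1, 5, 9, 9
Joining the sorted digits gives the result.
Final answer: 01599


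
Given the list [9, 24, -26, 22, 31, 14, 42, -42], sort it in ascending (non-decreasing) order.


Original list: [9, 24, -26, 22, 31, 14, 42, -42]
Repeatedly take the smallest remaining element:
  Remaining [9, 24, -26, 22, 31, 14, 42, -42] -> smallest is -42
  Remaining [9, 24, -26, 22, 31, 14, 42] -> smallest is -26
  Remaining [9, 24, 22, 31, 14, 42] -> smallest is 9
  Remaining [24, 22, 31, 14, 42] -> smallest is 14
  Remaining [24, 22, 31, 42] -> smallest is 22
  Remaining [24, 31, 42] -> smallest is 24
  Remaining [31, 42] -> smallest is 31
  Remaining [42] -> smallest is 42
Collecting the picks in order gives the sorted list.
Final answer: [-42, -26, 9, 14, 22, 24, 31, 42]


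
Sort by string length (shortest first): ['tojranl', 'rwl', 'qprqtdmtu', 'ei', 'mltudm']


Compute lengths:
  'tojranl' has length 7
  'rwl' has length 3
  'qprqtdmtu' has length 9
  'ei' has length 2
  'mltudm' has length 6
Lengths in increasing order: 2 < 3 < 6 < 7 < 9
Listing the words in that order gives the answer.
Final answer: ['ei', 'rwl', 'mltudm', 'tojranl', 'qprqtdmtu']


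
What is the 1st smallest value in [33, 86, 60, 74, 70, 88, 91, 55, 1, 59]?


Sort ascending: [1, 33, 55, 59, 60, 70, 74, 86, 88, 91]
The 1st element (1-indexed) is at index 0.
Value = 1
Final answer: 1


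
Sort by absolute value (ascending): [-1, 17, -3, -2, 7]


Compute absolute values:
  |-1| = 1
  |17| = 17
  |-3| = 3
  |-2| = 2
  |7| = 7
Absolute values in increasing order: 1 < 2 < 3 < 7 < 17
Listing the original numbers in that order gives the answer.
Final answer: [-1, -2, -3, 7, 17]


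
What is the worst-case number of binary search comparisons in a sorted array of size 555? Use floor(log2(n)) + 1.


Binary search halves the search space each step.
Maximum comparisons = floor(log2(555)) + 1
log2(555) = 9.1163
floor(log2(555)) = 9, so 9 + 1 = 10
Final answer: 10


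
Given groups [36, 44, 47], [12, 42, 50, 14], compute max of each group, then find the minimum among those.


Find max of each group:
  Group 1: [36, 44, 47] -> max = 47
  Group 2: [12, 42, 50, 14] -> max = 50
Maxes: [47, 50]
Minimum of maxes = 47
Final answer: 47


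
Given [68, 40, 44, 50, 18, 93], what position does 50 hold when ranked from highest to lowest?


Sort descending: [93, 68, 50, 44, 40, 18]
Find 50 in the sorted list.
50 is at position 3.
Final answer: 3


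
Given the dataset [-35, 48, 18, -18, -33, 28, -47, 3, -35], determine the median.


First, sort the list: [-47, -35, -35, -33, -18, 3, 18, 28, 48]
The list has 9 elements (odd count).
The middle index is 4 (0-based), and the element there is -18.
Final answer: -18


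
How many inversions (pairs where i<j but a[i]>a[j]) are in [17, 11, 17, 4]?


For each element, count the later elements that are smaller than it:
  17 (index 0): smaller elements after it = [11, 4] -> 2
  11 (index 1): smaller elements after it = [4] -> 1
  17 (index 2): smaller elements after it = [4] -> 1
Total inversions = 2 + 1 + 1 = 4
Final answer: 4


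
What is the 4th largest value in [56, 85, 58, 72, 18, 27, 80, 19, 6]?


Sort descending: [85, 80, 72, 58, 56, 27, 19, 18, 6]
The 4th element (1-indexed) is at index 3.
Value = 58
Final answer: 58


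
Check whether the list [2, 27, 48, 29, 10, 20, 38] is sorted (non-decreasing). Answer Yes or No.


Check consecutive pairs:
  2 <= 27? True
  27 <= 48? True
  48 <= 29? False
  29 <= 10? False
  10 <= 20? True
  20 <= 38? True
2 consecutive pair(s) are out of order, so the list is not sorted.
Final answer: No


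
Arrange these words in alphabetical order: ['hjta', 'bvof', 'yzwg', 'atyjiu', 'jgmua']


Compare strings character by character (the first differing letter decides):
  'atyjiu' < 'bvof' since 'a' < 'b' at position 1
  'bvof' < 'hjta' since 'b' < 'h' at position 1
  'hjta' < 'jgmua' since 'h' < 'j' at position 1
  'jgmua' < 'yzwg' since 'j' < 'y' at position 1
Chaining these comparisons gives the alphabetical order.
Final answer: ['atyjiu', 'bvof', 'hjta', 'jgmua', 'yzwg']


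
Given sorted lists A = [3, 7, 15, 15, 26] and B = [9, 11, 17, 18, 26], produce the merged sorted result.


List A: [3, 7, 15, 15, 26]
List B: [9, 11, 17, 18, 26]
Repeatedly compare the front elements and take the smaller:
  3 vs 9 -> take 3
  7 vs 9 -> take 7
  15 vs 9 -> take 9
  15 vs 11 -> take 11
  15 vs 17 -> take 15
  15 vs 17 -> take 15
  26 vs 17 -> take 17
  26 vs 18 -> take 18
  26 vs 26 -> take 26
  A is exhausted; append the rest of B: [26]
Final answer: [3, 7, 9, 11, 15, 15, 17, 18, 26, 26]


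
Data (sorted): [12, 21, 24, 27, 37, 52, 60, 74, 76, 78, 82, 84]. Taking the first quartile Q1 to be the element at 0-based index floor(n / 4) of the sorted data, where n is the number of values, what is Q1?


The list has n = 12 elements.
Q1 index = floor(12 / 4) = floor(3) = 3
Counting from index 0 in the sorted data, the element at index 3 is 27.
Final answer: 27


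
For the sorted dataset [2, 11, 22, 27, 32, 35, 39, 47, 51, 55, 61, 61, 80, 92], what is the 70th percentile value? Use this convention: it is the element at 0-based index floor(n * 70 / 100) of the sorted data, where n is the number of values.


The dataset has n = 14 elements.
Index = floor(14 * 70 / 100) = floor(980 / 100) = floor(9.8) = 9
Counting from index 0 in the sorted data, the element at index 9 is 55.
Final answer: 55


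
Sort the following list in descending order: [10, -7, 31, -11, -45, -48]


Original list: [10, -7, 31, -11, -45, -48]
Repeatedly take the largest remaining element:
  Remaining [10, -7, 31, -11, -45, -48] -> largest is 31
  Remaining [10, -7, -11, -45, -48] -> largest is 10
  Remaining [-7, -11, -45, -48] -> largest is -7
  Remaining [-11, -45, -48] -> largest is -11
  Remaining [-45, -48] -> largest is -45
  Remaining [-48] -> largest is -48
Collecting the picks in order gives the descending list.
Final answer: [31, 10, -7, -11, -45, -48]


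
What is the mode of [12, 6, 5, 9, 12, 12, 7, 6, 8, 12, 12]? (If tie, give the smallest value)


Count the frequency of each value:
  5 appears 1 time(s)
  6 appears 2 time(s)
  7 appears 1 time(s)
  8 appears 1 time(s)
  9 appears 1 time(s)
  12 appears 5 time(s)
Maximum frequency is 5.
Only 12 reaches that frequency, so it is the mode.
Final answer: 12


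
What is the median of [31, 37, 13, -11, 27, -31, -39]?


First, sort the list: [-39, -31, -11, 13, 27, 31, 37]
The list has 7 elements (odd count).
The middle index is 3 (0-based), and the element there is 13.
Final answer: 13


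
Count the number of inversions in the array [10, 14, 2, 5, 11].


For each element, count the later elements that are smaller than it:
  10 (index 0): smaller elements after it = [2, 5] -> 2
  14 (index 1): smaller elements after it = [2, 5, 11] -> 3
  2 (index 2): smaller elements after it = [] -> 0
  5 (index 3): smaller elements after it = [] -> 0
Total inversions = 2 + 3 + 0 + 0 = 5
Final answer: 5


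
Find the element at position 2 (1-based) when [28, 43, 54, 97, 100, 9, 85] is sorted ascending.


Sort ascending: [9, 28, 43, 54, 85, 97, 100]
The 2nd element (1-indexed) is at index 1.
Value = 28
Final answer: 28


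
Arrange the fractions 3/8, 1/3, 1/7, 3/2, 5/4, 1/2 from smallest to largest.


Convert to decimal for comparison:
  3/8 = 0.375
  1/3 = 0.3333
  1/7 = 0.1429
  3/2 = 1.5
  5/4 = 1.25
  1/2 = 0.5
Decimals in increasing order: 0.1429 < 0.3333 < 0.375 < 0.5 < 1.25 < 1.5
Writing each back as its fraction gives the sorted order.
Final answer: 1/7, 1/3, 3/8, 1/2, 5/4, 3/2


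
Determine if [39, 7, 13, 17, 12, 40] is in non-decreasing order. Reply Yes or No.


Check consecutive pairs:
  39 <= 7? False
  7 <= 13? True
  13 <= 17? True
  17 <= 12? False
  12 <= 40? True
2 consecutive pair(s) are out of order, so the list is not sorted.
Final answer: No


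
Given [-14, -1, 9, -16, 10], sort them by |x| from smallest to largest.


Compute absolute values:
  |-14| = 14
  |-1| = 1
  |9| = 9
  |-16| = 16
  |10| = 10
Absolute values in increasing order: 1 < 9 < 10 < 14 < 16
Listing the original numbers in that order gives the answer.
Final answer: [-1, 9, 10, -14, -16]


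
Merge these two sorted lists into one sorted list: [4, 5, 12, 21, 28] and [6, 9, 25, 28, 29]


List A: [4, 5, 12, 21, 28]
List B: [6, 9, 25, 28, 29]
Repeatedly compare the front elements and take the smaller:
  4 vs 6 -> take 4
  5 vs 6 -> take 5
  12 vs 6 -> take 6
  12 vs 9 -> take 9
  12 vs 25 -> take 12
  21 vs 25 -> take 21
  28 vs 25 -> take 25
  28 vs 28 -> take 28
  A is exhausted; append the rest of B: [28, 29]
Final answer: [4, 5, 6, 9, 12, 21, 25, 28, 28, 29]


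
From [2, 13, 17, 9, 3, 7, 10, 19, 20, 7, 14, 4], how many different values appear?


List all unique values:
Distinct values: [2, 3, 4, 7, 9, 10, 13, 14, 17, 19, 20]
Count = 11
Final answer: 11


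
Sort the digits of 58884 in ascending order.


The number 58884 has digits: 5, 8, 8, 8, 4
Sorted: 4, 5, 8, 8, 8
Joining the sorted digits gives the result.
Final answer: 45888


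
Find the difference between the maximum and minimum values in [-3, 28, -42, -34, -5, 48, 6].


Maximum value: 48
Minimum value: -42
Range = 48 - (-42) = 90
Final answer: 90


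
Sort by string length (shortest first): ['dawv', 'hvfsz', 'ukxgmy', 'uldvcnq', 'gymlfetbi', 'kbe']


Compute lengths:
  'dawv' has length 4
  'hvfsz' has length 5
  'ukxgmy' has length 6
  'uldvcnq' has length 7
  'gymlfetbi' has length 9
  'kbe' has length 3
Lengths in increasing order: 3 < 4 < 5 < 6 < 7 < 9
Listing the words in that order gives the answer.
Final answer: ['kbe', 'dawv', 'hvfsz', 'ukxgmy', 'uldvcnq', 'gymlfetbi']


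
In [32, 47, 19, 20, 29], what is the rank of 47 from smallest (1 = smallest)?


Sort ascending: [19, 20, 29, 32, 47]
Find 47 in the sorted list.
47 is at position 5 (1-indexed).
Final answer: 5


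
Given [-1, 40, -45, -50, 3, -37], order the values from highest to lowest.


Original list: [-1, 40, -45, -50, 3, -37]
Repeatedly take the largest remaining element:
  Remaining [-1, 40, -45, -50, 3, -37] -> largest is 40
  Remaining [-1, -45, -50, 3, -37] -> largest is 3
  Remaining [-1, -45, -50, -37] -> largest is -1
  Remaining [-45, -50, -37] -> largest is -37
  Remaining [-45, -50] -> largest is -45
  Remaining [-50] -> largest is -50
Collecting the picks in order gives the descending list.
Final answer: [40, 3, -1, -37, -45, -50]


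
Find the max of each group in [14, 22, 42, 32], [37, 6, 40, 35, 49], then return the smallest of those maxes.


Find max of each group:
  Group 1: [14, 22, 42, 32] -> max = 42
  Group 2: [37, 6, 40, 35, 49] -> max = 49
Maxes: [42, 49]
Minimum of maxes = 42
Final answer: 42


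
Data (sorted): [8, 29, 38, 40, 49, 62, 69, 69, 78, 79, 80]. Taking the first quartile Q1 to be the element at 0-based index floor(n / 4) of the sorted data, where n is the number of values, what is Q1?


The list has n = 11 elements.
Q1 index = floor(11 / 4) = floor(2.75) = 2
Counting from index 0 in the sorted data, the element at index 2 is 38.
Final answer: 38


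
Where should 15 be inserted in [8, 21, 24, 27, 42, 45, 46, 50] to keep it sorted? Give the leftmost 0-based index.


List is sorted: [8, 21, 24, 27, 42, 45, 46, 50]
We need the leftmost position where 15 can be inserted, i.e. the first index whose element is >= 15 (or the end of the list if none is).
Binary search with low=0, high=8 (0-based indices):
  low=0, high=8, mid=4: a[4]=42 >= 15, so high = 4
  low=0, high=4, mid=2: a[2]=24 >= 15, so high = 2
  low=0, high=2, mid=1: a[1]=21 >= 15, so high = 1
  low=0, high=1, mid=0: a[0]=8 < 15, so low = 1
Now low = high = 1, so the insertion index is 1.
Final answer: 1


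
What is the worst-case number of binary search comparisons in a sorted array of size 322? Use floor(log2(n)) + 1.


Binary search halves the search space each step.
Maximum comparisons = floor(log2(322)) + 1
log2(322) = 8.3309
floor(log2(322)) = 8, so 8 + 1 = 9
Final answer: 9


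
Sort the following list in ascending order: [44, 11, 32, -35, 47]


Original list: [44, 11, 32, -35, 47]
Repeatedly take the smallest remaining element:
  Remaining [44, 11, 32, -35, 47] -> smallest is -35
  Remaining [44, 11, 32, 47] -> smallest is 11
  Remaining [44, 32, 47] -> smallest is 32
  Remaining [44, 47] -> smallest is 44
  Remaining [47] -> smallest is 47
Collecting the picks in order gives the sorted list.
Final answer: [-35, 11, 32, 44, 47]


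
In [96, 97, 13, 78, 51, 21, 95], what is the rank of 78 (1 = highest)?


Sort descending: [97, 96, 95, 78, 51, 21, 13]
Find 78 in the sorted list.
78 is at position 4.
Final answer: 4


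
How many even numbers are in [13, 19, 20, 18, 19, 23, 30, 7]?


Check each element:
  13 is odd
  19 is odd
  20 is even
  18 is even
  19 is odd
  23 is odd
  30 is even
  7 is odd
Evens: [20, 18, 30]
Count of evens = 3
Final answer: 3


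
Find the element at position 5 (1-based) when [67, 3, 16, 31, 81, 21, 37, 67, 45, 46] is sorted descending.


Sort descending: [81, 67, 67, 46, 45, 37, 31, 21, 16, 3]
The 5th element (1-indexed) is at index 4.
Value = 45
Final answer: 45


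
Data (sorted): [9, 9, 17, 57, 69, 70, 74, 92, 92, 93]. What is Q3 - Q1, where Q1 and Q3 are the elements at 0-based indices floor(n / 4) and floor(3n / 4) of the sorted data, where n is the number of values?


The data has n = 10 elements.
Q1 index = floor(10 / 4) = floor(2.5) = 2; Q3 index = floor(3 * 10 / 4) = floor(7.5) = 7
Q1 = element at index 2 = 17
Q3 = element at index 7 = 92
IQR = 92 - 17 = 75
Final answer: 75


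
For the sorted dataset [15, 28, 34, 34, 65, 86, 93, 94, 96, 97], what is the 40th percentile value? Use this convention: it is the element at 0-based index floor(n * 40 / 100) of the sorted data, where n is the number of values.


The dataset has n = 10 elements.
Index = floor(10 * 40 / 100) = floor(400 / 100) = floor(4) = 4
Counting from index 0 in the sorted data, the element at index 4 is 65.
Final answer: 65


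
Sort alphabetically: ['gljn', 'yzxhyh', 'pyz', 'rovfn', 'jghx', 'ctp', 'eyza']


Compare strings character by character (the first differing letter decides):
  'ctp' < 'eyza' since 'c' < 'e' at position 1
  'eyza' < 'gljn' since 'e' < 'g' at position 1
  'gljn' < 'jghx' since 'g' < 'j' at position 1
  'jghx' < 'pyz' since 'j' < 'p' at position 1
  'pyz' < 'rovfn' since 'p' < 'r' at position 1
  'rovfn' < 'yzxhyh' since 'r' < 'y' at position 1
Chaining these comparisons gives the alphabetical order.
Final answer: ['ctp', 'eyza', 'gljn', 'jghx', 'pyz', 'rovfn', 'yzxhyh']


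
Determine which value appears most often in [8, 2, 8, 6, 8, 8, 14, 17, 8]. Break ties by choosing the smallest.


Count the frequency of each value:
  2 appears 1 time(s)
  6 appears 1 time(s)
  8 appears 5 time(s)
  14 appears 1 time(s)
  17 appears 1 time(s)
Maximum frequency is 5.
Only 8 reaches that frequency, so it is the mode.
Final answer: 8


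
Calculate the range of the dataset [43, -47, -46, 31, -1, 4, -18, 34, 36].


Maximum value: 43
Minimum value: -47
Range = 43 - (-47) = 90
Final answer: 90


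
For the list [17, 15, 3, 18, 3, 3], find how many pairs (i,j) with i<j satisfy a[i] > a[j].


For each element, count the later elements that are smaller than it:
  17 (index 0): smaller elements after it = [15, 3, 3, 3] -> 4
  15 (index 1): smaller elements after it = [3, 3, 3] -> 3
  3 (index 2): smaller elements after it = [] -> 0
  18 (index 3): smaller elements after it = [3, 3] -> 2
  3 (index 4): smaller elements after it = [] -> 0
Total inversions = 4 + 3 + 0 + 2 + 0 = 9
Final answer: 9


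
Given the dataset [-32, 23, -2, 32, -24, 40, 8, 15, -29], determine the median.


First, sort the list: [-32, -29, -24, -2, 8, 15, 23, 32, 40]
The list has 9 elements (odd count).
The middle index is 4 (0-based), and the element there is 8.
Final answer: 8


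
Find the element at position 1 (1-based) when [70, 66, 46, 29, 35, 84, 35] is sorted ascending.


Sort ascending: [29, 35, 35, 46, 66, 70, 84]
The 1st element (1-indexed) is at index 0.
Value = 29
Final answer: 29


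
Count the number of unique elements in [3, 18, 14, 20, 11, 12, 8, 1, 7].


List all unique values:
Distinct values: [1, 3, 7, 8, 11, 12, 14, 18, 20]
Count = 9
Final answer: 9


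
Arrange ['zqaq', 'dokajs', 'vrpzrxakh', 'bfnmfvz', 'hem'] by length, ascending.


Compute lengths:
  'zqaq' has length 4
  'dokajs' has length 6
  'vrpzrxakh' has length 9
  'bfnmfvz' has length 7
  'hem' has length 3
Lengths in increasing order: 3 < 4 < 6 < 7 < 9
Listing the words in that order gives the answer.
Final answer: ['hem', 'zqaq', 'dokajs', 'bfnmfvz', 'vrpzrxakh']


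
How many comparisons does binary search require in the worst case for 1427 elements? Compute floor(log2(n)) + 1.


Binary search halves the search space each step.
Maximum comparisons = floor(log2(1427)) + 1
log2(1427) = 10.4788
floor(log2(1427)) = 10, so 10 + 1 = 11
Final answer: 11


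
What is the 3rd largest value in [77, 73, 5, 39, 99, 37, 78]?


Sort descending: [99, 78, 77, 73, 39, 37, 5]
The 3rd element (1-indexed) is at index 2.
Value = 77
Final answer: 77


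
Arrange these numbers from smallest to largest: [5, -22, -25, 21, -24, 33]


Original list: [5, -22, -25, 21, -24, 33]
Repeatedly take the smallest remaining element:
  Remaining [5, -22, -25, 21, -24, 33] -> smallest is -25
  Remaining [5, -22, 21, -24, 33] -> smallest is -24
  Remaining [5, -22, 21, 33] -> smallest is -22
  Remaining [5, 21, 33] -> smallest is 5
  Remaining [21, 33] -> smallest is 21
  Remaining [33] -> smallest is 33
Collecting the picks in order gives the sorted list.
Final answer: [-25, -24, -22, 5, 21, 33]


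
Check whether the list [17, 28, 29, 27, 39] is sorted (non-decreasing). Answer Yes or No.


Check consecutive pairs:
  17 <= 28? True
  28 <= 29? True
  29 <= 27? False
  27 <= 39? True
1 consecutive pair(s) are out of order, so the list is not sorted.
Final answer: No


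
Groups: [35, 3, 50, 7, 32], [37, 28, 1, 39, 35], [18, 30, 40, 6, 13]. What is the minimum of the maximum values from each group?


Find max of each group:
  Group 1: [35, 3, 50, 7, 32] -> max = 50
  Group 2: [37, 28, 1, 39, 35] -> max = 39
  Group 3: [18, 30, 40, 6, 13] -> max = 40
Maxes: [50, 39, 40]
Minimum of maxes = 39
Final answer: 39


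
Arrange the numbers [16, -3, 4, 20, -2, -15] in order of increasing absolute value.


Compute absolute values:
  |16| = 16
  |-3| = 3
  |4| = 4
  |20| = 20
  |-2| = 2
  |-15| = 15
Absolute values in increasing order: 2 < 3 < 4 < 15 < 16 < 20
Listing the original numbers in that order gives the answer.
Final answer: [-2, -3, 4, -15, 16, 20]


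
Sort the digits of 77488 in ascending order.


The number 77488 has digits: 7, 7, 4, 8, 8
Sorted: 4, 7, 7, 8, 8
Joining the sorted digits gives the result.
Final answer: 47788


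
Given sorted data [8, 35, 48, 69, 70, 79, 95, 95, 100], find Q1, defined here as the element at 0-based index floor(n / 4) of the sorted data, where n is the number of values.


The list has n = 9 elements.
Q1 index = floor(9 / 4) = floor(2.25) = 2
Counting from index 0 in the sorted data, the element at index 2 is 48.
Final answer: 48


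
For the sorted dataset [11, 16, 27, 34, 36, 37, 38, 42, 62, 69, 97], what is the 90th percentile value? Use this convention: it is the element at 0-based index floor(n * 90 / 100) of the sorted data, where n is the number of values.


The dataset has n = 11 elements.
Index = floor(11 * 90 / 100) = floor(990 / 100) = floor(9.9) = 9
Counting from index 0 in the sorted data, the element at index 9 is 69.
Final answer: 69


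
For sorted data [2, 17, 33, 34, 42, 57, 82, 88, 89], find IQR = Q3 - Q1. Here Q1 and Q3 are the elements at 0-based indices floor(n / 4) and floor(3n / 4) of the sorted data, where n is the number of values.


The data has n = 9 elements.
Q1 index = floor(9 / 4) = floor(2.25) = 2; Q3 index = floor(3 * 9 / 4) = floor(6.75) = 6
Q1 = element at index 2 = 33
Q3 = element at index 6 = 82
IQR = 82 - 33 = 49
Final answer: 49


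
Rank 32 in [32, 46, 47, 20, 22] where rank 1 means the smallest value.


Sort ascending: [20, 22, 32, 46, 47]
Find 32 in the sorted list.
32 is at position 3 (1-indexed).
Final answer: 3


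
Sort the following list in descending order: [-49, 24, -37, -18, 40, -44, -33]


Original list: [-49, 24, -37, -18, 40, -44, -33]
Repeatedly take the largest remaining element:
  Remaining [-49, 24, -37, -18, 40, -44, -33] -> largest is 40
  Remaining [-49, 24, -37, -18, -44, -33] -> largest is 24
  Remaining [-49, -37, -18, -44, -33] -> largest is -18
  Remaining [-49, -37, -44, -33] -> largest is -33
  Remaining [-49, -37, -44] -> largest is -37
  Remaining [-49, -44] -> largest is -44
  Remaining [-49] -> largest is -49
Collecting the picks in order gives the descending list.
Final answer: [40, 24, -18, -33, -37, -44, -49]


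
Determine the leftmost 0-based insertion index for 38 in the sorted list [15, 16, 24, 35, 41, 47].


List is sorted: [15, 16, 24, 35, 41, 47]
We need the leftmost position where 38 can be inserted, i.e. the first index whose element is >= 38 (or the end of the list if none is).
Binary search with low=0, high=6 (0-based indices):
  low=0, high=6, mid=3: a[3]=35 < 38, so low = 4
  low=4, high=6, mid=5: a[5]=47 >= 38, so high = 5
  low=4, high=5, mid=4: a[4]=41 >= 38, so high = 4
Now low = high = 4, so the insertion index is 4.
Final answer: 4


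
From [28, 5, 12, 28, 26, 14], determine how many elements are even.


Check each element:
  28 is even
  5 is odd
  12 is even
  28 is even
  26 is even
  14 is even
Evens: [28, 12, 28, 26, 14]
Count of evens = 5
Final answer: 5


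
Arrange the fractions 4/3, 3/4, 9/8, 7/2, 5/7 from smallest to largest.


Convert to decimal for comparison:
  4/3 = 1.3333
  3/4 = 0.75
  9/8 = 1.125
  7/2 = 3.5
  5/7 = 0.7143
Decimals in increasing order: 0.7143 < 0.75 < 1.125 < 1.3333 < 3.5
Writing each back as its fraction gives the sorted order.
Final answer: 5/7, 3/4, 9/8, 4/3, 7/2


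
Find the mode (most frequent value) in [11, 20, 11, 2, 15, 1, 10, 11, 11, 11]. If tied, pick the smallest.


Count the frequency of each value:
  1 appears 1 time(s)
  2 appears 1 time(s)
  10 appears 1 time(s)
  11 appears 5 time(s)
  15 appears 1 time(s)
  20 appears 1 time(s)
Maximum frequency is 5.
Only 11 reaches that frequency, so it is the mode.
Final answer: 11


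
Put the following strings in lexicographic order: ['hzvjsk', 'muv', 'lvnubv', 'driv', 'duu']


Compare strings character by character (the first differing letter decides):
  'driv' < 'duu' since 'r' < 'u' at position 2
  'duu' < 'hzvjsk' since 'd' < 'h' at position 1
  'hzvjsk' < 'lvnubv' since 'h' < 'l' at position 1
  'lvnubv' < 'muv' since 'l' < 'm' at position 1
Chaining these comparisons gives the alphabetical order.
Final answer: ['driv', 'duu', 'hzvjsk', 'lvnubv', 'muv']


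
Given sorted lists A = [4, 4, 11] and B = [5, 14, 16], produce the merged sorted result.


List A: [4, 4, 11]
List B: [5, 14, 16]
Repeatedly compare the front elements and take the smaller:
  4 vs 5 -> take 4
  4 vs 5 -> take 4
  11 vs 5 -> take 5
  11 vs 14 -> take 11
  A is exhausted; append the rest of B: [14, 16]
Final answer: [4, 4, 5, 11, 14, 16]


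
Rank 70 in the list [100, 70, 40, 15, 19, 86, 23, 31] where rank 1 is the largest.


Sort descending: [100, 86, 70, 40, 31, 23, 19, 15]
Find 70 in the sorted list.
70 is at position 3.
Final answer: 3


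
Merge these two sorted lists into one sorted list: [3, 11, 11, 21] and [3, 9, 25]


List A: [3, 11, 11, 21]
List B: [3, 9, 25]
Repeatedly compare the front elements and take the smaller:
  3 vs 3 -> take 3
  11 vs 3 -> take 3
  11 vs 9 -> take 9
  11 vs 25 -> take 11
  11 vs 25 -> take 11
  21 vs 25 -> take 21
  A is exhausted; append the rest of B: [25]
Final answer: [3, 3, 9, 11, 11, 21, 25]


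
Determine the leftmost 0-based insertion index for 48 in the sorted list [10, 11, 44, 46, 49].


List is sorted: [10, 11, 44, 46, 49]
We need the leftmost position where 48 can be inserted, i.e. the first index whose element is >= 48 (or the end of the list if none is).
Binary search with low=0, high=5 (0-based indices):
  low=0, high=5, mid=2: a[2]=44 < 48, so low = 3
  low=3, high=5, mid=4: a[4]=49 >= 48, so high = 4
  low=3, high=4, mid=3: a[3]=46 < 48, so low = 4
Now low = high = 4, so the insertion index is 4.
Final answer: 4


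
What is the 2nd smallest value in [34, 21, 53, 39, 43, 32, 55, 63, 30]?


Sort ascending: [21, 30, 32, 34, 39, 43, 53, 55, 63]
The 2nd element (1-indexed) is at index 1.
Value = 30
Final answer: 30


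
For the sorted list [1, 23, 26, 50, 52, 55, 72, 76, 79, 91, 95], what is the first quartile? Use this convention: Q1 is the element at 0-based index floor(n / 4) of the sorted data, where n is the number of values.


The list has n = 11 elements.
Q1 index = floor(11 / 4) = floor(2.75) = 2
Counting from index 0 in the sorted data, the element at index 2 is 26.
Final answer: 26


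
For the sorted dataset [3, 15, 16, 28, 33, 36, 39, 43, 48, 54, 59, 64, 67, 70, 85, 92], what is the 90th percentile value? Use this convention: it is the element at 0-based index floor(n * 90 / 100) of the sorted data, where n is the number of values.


The dataset has n = 16 elements.
Index = floor(16 * 90 / 100) = floor(1440 / 100) = floor(14.4) = 14
Counting from index 0 in the sorted data, the element at index 14 is 85.
Final answer: 85


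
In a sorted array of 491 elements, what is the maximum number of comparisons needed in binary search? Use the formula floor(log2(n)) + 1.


Binary search halves the search space each step.
Maximum comparisons = floor(log2(491)) + 1
log2(491) = 8.9396
floor(log2(491)) = 8, so 8 + 1 = 9
Final answer: 9


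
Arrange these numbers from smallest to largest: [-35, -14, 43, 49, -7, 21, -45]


Original list: [-35, -14, 43, 49, -7, 21, -45]
Repeatedly take the smallest remaining element:
  Remaining [-35, -14, 43, 49, -7, 21, -45] -> smallest is -45
  Remaining [-35, -14, 43, 49, -7, 21] -> smallest is -35
  Remaining [-14, 43, 49, -7, 21] -> smallest is -14
  Remaining [43, 49, -7, 21] -> smallest is -7
  Remaining [43, 49, 21] -> smallest is 21
  Remaining [43, 49] -> smallest is 43
  Remaining [49] -> smallest is 49
Collecting the picks in order gives the sorted list.
Final answer: [-45, -35, -14, -7, 21, 43, 49]


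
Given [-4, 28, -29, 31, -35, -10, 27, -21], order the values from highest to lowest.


Original list: [-4, 28, -29, 31, -35, -10, 27, -21]
Repeatedly take the largest remaining element:
  Remaining [-4, 28, -29, 31, -35, -10, 27, -21] -> largest is 31
  Remaining [-4, 28, -29, -35, -10, 27, -21] -> largest is 28
  Remaining [-4, -29, -35, -10, 27, -21] -> largest is 27
  Remaining [-4, -29, -35, -10, -21] -> largest is -4
  Remaining [-29, -35, -10, -21] -> largest is -10
  Remaining [-29, -35, -21] -> largest is -21
  Remaining [-29, -35] -> largest is -29
  Remaining [-35] -> largest is -35
Collecting the picks in order gives the descending list.
Final answer: [31, 28, 27, -4, -10, -21, -29, -35]


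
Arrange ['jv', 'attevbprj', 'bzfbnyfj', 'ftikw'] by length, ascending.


Compute lengths:
  'jv' has length 2
  'attevbprj' has length 9
  'bzfbnyfj' has length 8
  'ftikw' has length 5
Lengths in increasing order: 2 < 5 < 8 < 9
Listing the words in that order gives the answer.
Final answer: ['jv', 'ftikw', 'bzfbnyfj', 'attevbprj']


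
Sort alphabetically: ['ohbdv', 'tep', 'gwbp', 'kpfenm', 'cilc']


Compare strings character by character (the first differing letter decides):
  'cilc' < 'gwbp' since 'c' < 'g' at position 1
  'gwbp' < 'kpfenm' since 'g' < 'k' at position 1
  'kpfenm' < 'ohbdv' since 'k' < 'o' at position 1
  'ohbdv' < 'tep' since 'o' < 't' at position 1
Chaining these comparisons gives the alphabetical order.
Final answer: ['cilc', 'gwbp', 'kpfenm', 'ohbdv', 'tep']


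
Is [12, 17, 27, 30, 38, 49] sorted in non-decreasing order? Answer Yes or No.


Check consecutive pairs:
  12 <= 17? True
  17 <= 27? True
  27 <= 30? True
  30 <= 38? True
  38 <= 49? True
Every consecutive pair is in order, so the list is non-decreasing.
Final answer: Yes


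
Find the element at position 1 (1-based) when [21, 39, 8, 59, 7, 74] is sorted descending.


Sort descending: [74, 59, 39, 21, 8, 7]
The 1st element (1-indexed) is at index 0.
Value = 74
Final answer: 74


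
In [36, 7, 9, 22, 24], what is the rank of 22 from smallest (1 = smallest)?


Sort ascending: [7, 9, 22, 24, 36]
Find 22 in the sorted list.
22 is at position 3 (1-indexed).
Final answer: 3


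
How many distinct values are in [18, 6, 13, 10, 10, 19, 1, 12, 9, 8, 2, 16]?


List all unique values:
Distinct values: [1, 2, 6, 8, 9, 10, 12, 13, 16, 18, 19]
Count = 11
Final answer: 11


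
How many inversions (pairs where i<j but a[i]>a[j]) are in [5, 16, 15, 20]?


For each element, count the later elements that are smaller than it:
  5 (index 0): smaller elements after it = [] -> 0
  16 (index 1): smaller elements after it = [15] -> 1
  15 (index 2): smaller elements after it = [] -> 0
Total inversions = 0 + 1 + 0 = 1
Final answer: 1


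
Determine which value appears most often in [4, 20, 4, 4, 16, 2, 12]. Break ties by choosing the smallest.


Count the frequency of each value:
  2 appears 1 time(s)
  4 appears 3 time(s)
  12 appears 1 time(s)
  16 appears 1 time(s)
  20 appears 1 time(s)
Maximum frequency is 3.
Only 4 reaches that frequency, so it is the mode.
Final answer: 4


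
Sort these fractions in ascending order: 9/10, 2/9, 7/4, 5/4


Convert to decimal for comparison:
  9/10 = 0.9
  2/9 = 0.2222
  7/4 = 1.75
  5/4 = 1.25
Decimals in increasing order: 0.2222 < 0.9 < 1.25 < 1.75
Writing each back as its fraction gives the sorted order.
Final answer: 2/9, 9/10, 5/4, 7/4


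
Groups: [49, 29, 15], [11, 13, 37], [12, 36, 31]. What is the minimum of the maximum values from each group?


Find max of each group:
  Group 1: [49, 29, 15] -> max = 49
  Group 2: [11, 13, 37] -> max = 37
  Group 3: [12, 36, 31] -> max = 36
Maxes: [49, 37, 36]
Minimum of maxes = 36
Final answer: 36


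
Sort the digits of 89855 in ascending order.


The number 89855 has digits: 8, 9, 8, 5, 5
Sorted: 5, 5, 8, 8, 9
Joining the sorted digits gives the result.
Final answer: 55889


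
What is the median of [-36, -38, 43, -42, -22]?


First, sort the list: [-42, -38, -36, -22, 43]
The list has 5 elements (odd count).
The middle index is 2 (0-based), and the element there is -36.
Final answer: -36


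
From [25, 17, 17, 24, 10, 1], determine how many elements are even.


Check each element:
  25 is odd
  17 is odd
  17 is odd
  24 is even
  10 is even
  1 is odd
Evens: [24, 10]
Count of evens = 2
Final answer: 2


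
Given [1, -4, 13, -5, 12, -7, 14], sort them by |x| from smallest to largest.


Compute absolute values:
  |1| = 1
  |-4| = 4
  |13| = 13
  |-5| = 5
  |12| = 12
  |-7| = 7
  |14| = 14
Absolute values in increasing order: 1 < 4 < 5 < 7 < 12 < 13 < 14
Listing the original numbers in that order gives the answer.
Final answer: [1, -4, -5, -7, 12, 13, 14]


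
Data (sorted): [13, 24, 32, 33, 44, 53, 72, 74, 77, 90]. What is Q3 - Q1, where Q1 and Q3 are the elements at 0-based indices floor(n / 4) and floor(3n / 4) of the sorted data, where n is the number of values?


The data has n = 10 elements.
Q1 index = floor(10 / 4) = floor(2.5) = 2; Q3 index = floor(3 * 10 / 4) = floor(7.5) = 7
Q1 = element at index 2 = 32
Q3 = element at index 7 = 74
IQR = 74 - 32 = 42
Final answer: 42


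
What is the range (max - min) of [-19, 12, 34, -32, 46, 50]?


Maximum value: 50
Minimum value: -32
Range = 50 - (-32) = 82
Final answer: 82


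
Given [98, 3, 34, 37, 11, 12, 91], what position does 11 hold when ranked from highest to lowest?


Sort descending: [98, 91, 37, 34, 12, 11, 3]
Find 11 in the sorted list.
11 is at position 6.
Final answer: 6


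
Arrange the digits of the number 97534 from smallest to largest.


The number 97534 has digits: 9, 7, 5, 3, 4
Sorted: 3, 4, 5, 7, 9
Joining the sorted digits gives the result.
Final answer: 34579


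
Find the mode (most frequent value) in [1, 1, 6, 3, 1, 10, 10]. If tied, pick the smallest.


Count the frequency of each value:
  1 appears 3 time(s)
  3 appears 1 time(s)
  6 appears 1 time(s)
  10 appears 2 time(s)
Maximum frequency is 3.
Only 1 reaches that frequency, so it is the mode.
Final answer: 1


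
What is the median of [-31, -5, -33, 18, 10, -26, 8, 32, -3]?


First, sort the list: [-33, -31, -26, -5, -3, 8, 10, 18, 32]
The list has 9 elements (odd count).
The middle index is 4 (0-based), and the element there is -3.
Final answer: -3
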